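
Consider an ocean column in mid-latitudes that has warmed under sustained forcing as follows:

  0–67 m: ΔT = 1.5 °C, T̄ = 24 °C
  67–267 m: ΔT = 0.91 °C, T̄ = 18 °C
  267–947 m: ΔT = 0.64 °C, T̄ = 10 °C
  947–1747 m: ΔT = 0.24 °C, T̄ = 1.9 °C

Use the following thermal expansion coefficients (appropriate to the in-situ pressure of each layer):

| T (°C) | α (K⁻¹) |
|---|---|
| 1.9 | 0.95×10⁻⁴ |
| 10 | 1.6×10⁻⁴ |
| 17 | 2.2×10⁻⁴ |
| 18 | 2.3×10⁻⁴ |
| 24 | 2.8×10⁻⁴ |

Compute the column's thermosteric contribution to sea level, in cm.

Layer 1 at 24 °C → α = 2.8×10⁻⁴ K⁻¹
Layer 2 at 18 °C → α = 2.3×10⁻⁴ K⁻¹
Layer 3 at 10 °C → α = 1.6×10⁻⁴ K⁻¹
Layer 4 at 1.9 °C → α = 0.95×10⁻⁴ K⁻¹
0–67 m: 67 × 1.5 × 2.8×10⁻⁴ = 0.02814 m
Layer 2: 0.91 × 2.3×10⁻⁴ × 200 = 0.04186 m
267–947 m: 680 × 1.6×10⁻⁴ × 0.64 = 0.069632 m
947–1747 m: 800 × 0.24 × 0.95×10⁻⁴ = 0.01824 m
Δh = 0.02814 + 0.04186 + 0.069632 + 0.01824 = 0.157872 m ≈ 15.8 cm

about 15.8 cm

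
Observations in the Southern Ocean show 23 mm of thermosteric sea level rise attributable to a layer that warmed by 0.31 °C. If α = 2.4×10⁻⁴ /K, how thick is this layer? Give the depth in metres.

H ≈ 309 m

H = Δh/(αΔT) = 0.023 / (2.4×10⁻⁴ × 0.31) ≈ 309.1 m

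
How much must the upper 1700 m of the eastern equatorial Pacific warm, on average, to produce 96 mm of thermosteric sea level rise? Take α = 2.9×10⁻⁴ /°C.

about 0.19 °C

ΔT = Δh/(αH) = 0.096 / (2.9×10⁻⁴ × 1700) ≈ 0.1947 °C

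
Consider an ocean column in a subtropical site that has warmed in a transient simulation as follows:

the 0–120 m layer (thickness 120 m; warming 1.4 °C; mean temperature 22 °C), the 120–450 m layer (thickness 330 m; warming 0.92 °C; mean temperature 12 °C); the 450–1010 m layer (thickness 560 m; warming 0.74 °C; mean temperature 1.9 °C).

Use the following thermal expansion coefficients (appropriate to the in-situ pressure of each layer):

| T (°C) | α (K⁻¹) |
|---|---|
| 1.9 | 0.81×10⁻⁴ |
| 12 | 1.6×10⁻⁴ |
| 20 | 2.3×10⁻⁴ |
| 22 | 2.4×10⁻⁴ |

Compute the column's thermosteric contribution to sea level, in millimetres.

Δh = 122 mm

Layer 1 at 22 °C → α = 2.4×10⁻⁴ K⁻¹
Layer 2 at 12 °C → α = 1.6×10⁻⁴ K⁻¹
Layer 3 at 1.9 °C → α = 0.81×10⁻⁴ K⁻¹
2.4×10⁻⁴ × 120 × 1.4 = 0.04032 m
Layer 2: 1.6×10⁻⁴ × 330 × 0.92 = 0.048576 m
450–1010 m: 0.81×10⁻⁴ × 0.74 × 560 = 0.0335664 m
Δh = 0.04032 + 0.048576 + 0.0335664 = 0.1224624 m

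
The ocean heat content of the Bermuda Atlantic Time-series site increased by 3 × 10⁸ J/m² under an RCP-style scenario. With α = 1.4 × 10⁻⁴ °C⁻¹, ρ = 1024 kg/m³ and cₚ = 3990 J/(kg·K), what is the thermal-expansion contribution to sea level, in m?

0.010 m of thermosteric rise

Δh = αQ/(ρcₚ) = 1.4×10⁻⁴ × 3×10⁸ / (1024 × 3990) ≈ 0.01028 m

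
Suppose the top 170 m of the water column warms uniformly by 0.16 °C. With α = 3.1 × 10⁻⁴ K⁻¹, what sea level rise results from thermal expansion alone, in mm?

Δh = αΔT·H = 3.1×10⁻⁴ × 0.16 × 170 = 0.008432 m

about 8.43 mm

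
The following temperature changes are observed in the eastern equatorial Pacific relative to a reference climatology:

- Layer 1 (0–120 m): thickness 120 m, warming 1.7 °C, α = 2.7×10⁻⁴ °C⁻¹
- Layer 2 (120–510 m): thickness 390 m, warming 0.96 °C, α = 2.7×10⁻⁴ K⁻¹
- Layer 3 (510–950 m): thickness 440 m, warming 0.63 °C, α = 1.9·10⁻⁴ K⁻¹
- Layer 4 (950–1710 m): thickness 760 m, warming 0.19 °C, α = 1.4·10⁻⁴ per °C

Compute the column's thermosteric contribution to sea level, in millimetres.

229 mm

1.7 × 2.7×10⁻⁴ × 120 = 0.05508 m
Layer 2: 390 × 0.96 × 2.7×10⁻⁴ = 0.101088 m
1.9×10⁻⁴ × 440 × 0.63 = 0.052668 m
1.4×10⁻⁴ × 760 × 0.19 = 0.020216 m
Δh = 0.05508 + 0.101088 + 0.052668 + 0.020216 = 0.229052 m ≈ 229 mm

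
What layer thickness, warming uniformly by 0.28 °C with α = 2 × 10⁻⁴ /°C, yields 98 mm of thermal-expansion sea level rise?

H ≈ 1800 m

H = Δh/(αΔT) = 0.098 / (2×10⁻⁴ × 0.28) = 1750 m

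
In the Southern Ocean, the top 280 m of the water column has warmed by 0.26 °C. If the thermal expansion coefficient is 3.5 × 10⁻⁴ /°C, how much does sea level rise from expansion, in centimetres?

Δh = αΔT·H = 3.5×10⁻⁴ × 0.26 × 280 = 0.02548 m

Δh ≈ 2.55 cm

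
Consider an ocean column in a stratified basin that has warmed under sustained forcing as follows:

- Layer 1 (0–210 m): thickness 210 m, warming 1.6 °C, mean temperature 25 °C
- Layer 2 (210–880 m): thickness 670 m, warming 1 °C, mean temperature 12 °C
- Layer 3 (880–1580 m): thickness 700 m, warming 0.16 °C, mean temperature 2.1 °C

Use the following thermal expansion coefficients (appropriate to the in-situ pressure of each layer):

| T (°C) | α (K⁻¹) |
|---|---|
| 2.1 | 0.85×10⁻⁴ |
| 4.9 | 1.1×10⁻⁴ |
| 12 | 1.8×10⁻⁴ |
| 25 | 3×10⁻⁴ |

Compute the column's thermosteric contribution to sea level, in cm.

23.1 cm of thermosteric rise

Layer 1 at 25 °C → α = 3×10⁻⁴ K⁻¹
Layer 2 at 12 °C → α = 1.8×10⁻⁴ K⁻¹
Layer 3 at 2.1 °C → α = 0.85×10⁻⁴ K⁻¹
210 × 3×10⁻⁴ × 1.6 = 0.10080 m
1.8×10⁻⁴ × 1 × 670 = 0.12060 m
0.16 × 700 × 0.85×10⁻⁴ = 0.00952 m
Δh = 0.10080 + 0.12060 + 0.00952 = 0.23092 m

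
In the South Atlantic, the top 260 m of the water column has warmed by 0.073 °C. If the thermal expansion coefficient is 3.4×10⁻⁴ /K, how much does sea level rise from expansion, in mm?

6.45 mm of thermosteric rise

Δh = αΔT·H = 3.4×10⁻⁴ × 0.073 × 260 = 0.0064532 m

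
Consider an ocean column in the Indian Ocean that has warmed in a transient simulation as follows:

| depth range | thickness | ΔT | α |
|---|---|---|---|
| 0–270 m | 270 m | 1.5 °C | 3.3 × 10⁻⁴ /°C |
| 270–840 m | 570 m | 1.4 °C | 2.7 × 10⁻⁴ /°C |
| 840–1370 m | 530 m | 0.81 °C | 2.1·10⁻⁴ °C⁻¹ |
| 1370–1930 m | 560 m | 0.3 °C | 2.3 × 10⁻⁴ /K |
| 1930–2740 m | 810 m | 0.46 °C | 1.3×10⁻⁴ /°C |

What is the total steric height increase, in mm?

526 mm

1.5 × 270 × 3.3×10⁻⁴ = 0.13365 m
270–840 m: 570 × 2.7×10⁻⁴ × 1.4 = 0.21546 m
Layer 3: 0.81 × 2.1×10⁻⁴ × 530 = 0.090153 m
1370–1930 m: 560 × 0.3 × 2.3×10⁻⁴ = 0.03864 m
Layer 5: 0.46 × 810 × 1.3×10⁻⁴ = 0.048438 m
Δh = 0.13365 + 0.21546 + 0.090153 + 0.03864 + 0.048438 = 0.526341 m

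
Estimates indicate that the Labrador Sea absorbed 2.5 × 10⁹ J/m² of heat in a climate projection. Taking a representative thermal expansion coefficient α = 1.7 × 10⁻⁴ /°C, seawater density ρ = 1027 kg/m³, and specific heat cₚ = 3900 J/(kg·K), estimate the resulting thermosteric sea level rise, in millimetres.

about 106 mm

Δh = αQ/(ρcₚ) = 1.7×10⁻⁴ × 2.5×10⁹ / (1027 × 3900) ≈ 0.10611 m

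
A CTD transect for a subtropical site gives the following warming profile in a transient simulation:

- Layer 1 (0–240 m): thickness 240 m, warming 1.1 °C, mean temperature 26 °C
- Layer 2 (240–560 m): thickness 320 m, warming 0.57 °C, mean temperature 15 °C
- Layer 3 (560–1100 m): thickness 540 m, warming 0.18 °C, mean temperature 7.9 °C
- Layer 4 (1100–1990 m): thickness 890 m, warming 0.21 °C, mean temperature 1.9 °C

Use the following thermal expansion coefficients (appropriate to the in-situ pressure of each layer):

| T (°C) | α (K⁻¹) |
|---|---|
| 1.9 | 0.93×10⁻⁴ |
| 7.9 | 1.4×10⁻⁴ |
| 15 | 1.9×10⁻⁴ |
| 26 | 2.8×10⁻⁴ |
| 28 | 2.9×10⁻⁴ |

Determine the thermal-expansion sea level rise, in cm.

14.0 cm

Layer 1 at 26 °C → α = 2.8×10⁻⁴ K⁻¹
Layer 2 at 15 °C → α = 1.9×10⁻⁴ K⁻¹
Layer 3 at 7.9 °C → α = 1.4×10⁻⁴ K⁻¹
Layer 4 at 1.9 °C → α = 0.93×10⁻⁴ K⁻¹
1.1 × 2.8×10⁻⁴ × 240 = 0.07392 m
Layer 2: 1.9×10⁻⁴ × 0.57 × 320 = 0.034656 m
560–1100 m: 1.4×10⁻⁴ × 540 × 0.18 = 0.013608 m
Layer 4: 0.93×10⁻⁴ × 0.21 × 890 = 0.0173817 m
Δh = 0.07392 + 0.034656 + 0.013608 + 0.0173817 = 0.1395657 m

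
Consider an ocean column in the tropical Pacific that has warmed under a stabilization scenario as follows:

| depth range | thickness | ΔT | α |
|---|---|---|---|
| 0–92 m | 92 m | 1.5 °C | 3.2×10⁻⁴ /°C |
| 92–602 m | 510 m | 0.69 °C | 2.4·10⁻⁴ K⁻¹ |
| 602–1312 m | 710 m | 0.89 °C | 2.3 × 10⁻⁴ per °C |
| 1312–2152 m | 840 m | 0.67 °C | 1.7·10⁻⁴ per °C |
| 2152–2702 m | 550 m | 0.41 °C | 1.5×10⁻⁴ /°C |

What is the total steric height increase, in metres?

0–92 m: 1.5 × 3.2×10⁻⁴ × 92 = 0.04416 m
2.4×10⁻⁴ × 0.69 × 510 = 0.084456 m
Layer 3: 0.89 × 710 × 2.3×10⁻⁴ = 0.145337 m
1312–2152 m: 1.7×10⁻⁴ × 840 × 0.67 = 0.095676 m
2152–2702 m: 1.5×10⁻⁴ × 550 × 0.41 = 0.033825 m
Δh = 0.04416 + 0.084456 + 0.145337 + 0.095676 + 0.033825 = 0.403454 m ≈ 0.403 m

about 0.403 m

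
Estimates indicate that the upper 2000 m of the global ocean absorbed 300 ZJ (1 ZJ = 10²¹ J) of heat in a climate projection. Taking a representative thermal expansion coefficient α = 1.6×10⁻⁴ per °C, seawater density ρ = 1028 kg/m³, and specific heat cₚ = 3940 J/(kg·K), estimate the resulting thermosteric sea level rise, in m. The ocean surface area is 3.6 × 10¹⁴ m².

Per unit area: Q = 300×10²¹ / (3.6×10¹⁴) ≈ 8.333×10⁸ J/m²
Δh = αQ/(ρcₚ) = 1.6×10⁻⁴ × 8.333×10⁸ / (1028 × 3940) ≈ 0.032918 m

0.0329 m of thermosteric rise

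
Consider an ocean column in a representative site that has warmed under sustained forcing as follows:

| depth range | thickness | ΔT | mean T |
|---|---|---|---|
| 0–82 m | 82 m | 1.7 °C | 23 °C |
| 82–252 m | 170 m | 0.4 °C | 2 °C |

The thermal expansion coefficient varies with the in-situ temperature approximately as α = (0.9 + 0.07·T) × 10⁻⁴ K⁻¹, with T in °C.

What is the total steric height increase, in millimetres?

Δh ≈ 42 mm

Layer 1: α = (0.9 + 0.07×23)×10⁻⁴ = 2.51×10⁻⁴ K⁻¹
Layer 2: α = (0.9 + 0.07×2)×10⁻⁴ = 1.04×10⁻⁴ K⁻¹
82 × 1.7 × 2.51×10⁻⁴ = 0.0349894 m
0.4 × 170 × 1.04×10⁻⁴ = 0.007072 m
Δh = 0.0349894 + 0.007072 = 0.0420614 m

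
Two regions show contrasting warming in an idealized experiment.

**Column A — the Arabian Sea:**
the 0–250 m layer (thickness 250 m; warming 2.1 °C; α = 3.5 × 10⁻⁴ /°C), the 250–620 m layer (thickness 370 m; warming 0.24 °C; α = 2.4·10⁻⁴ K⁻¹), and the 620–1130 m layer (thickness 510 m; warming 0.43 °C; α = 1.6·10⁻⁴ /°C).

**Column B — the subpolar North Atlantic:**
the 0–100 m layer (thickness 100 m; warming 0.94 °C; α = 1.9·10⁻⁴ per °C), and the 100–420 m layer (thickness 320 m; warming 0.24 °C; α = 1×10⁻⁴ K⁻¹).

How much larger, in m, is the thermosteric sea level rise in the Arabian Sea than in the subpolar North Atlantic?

A 2.1 × 250 × 3.5×10⁻⁴ = 0.18375 m
A Layer 2: 370 × 0.24 × 2.4×10⁻⁴ = 0.021312 m
A Layer 3: 0.43 × 1.6×10⁻⁴ × 510 = 0.035088 m
A total: 0.24015 m
B 1.9×10⁻⁴ × 100 × 0.94 = 0.01786 m
B 100–420 m: 320 × 0.24 × 1×10⁻⁴ = 0.00768 m
B total: 0.02554 m
Difference: 0.24015 − 0.02554 = 0.21461 m

0.215 m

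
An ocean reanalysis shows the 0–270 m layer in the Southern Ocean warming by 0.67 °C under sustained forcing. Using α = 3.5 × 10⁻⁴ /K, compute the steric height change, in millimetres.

Δh = αΔT·H = 3.5×10⁻⁴ × 0.67 × 270 = 0.063315 m

Δh = 63 mm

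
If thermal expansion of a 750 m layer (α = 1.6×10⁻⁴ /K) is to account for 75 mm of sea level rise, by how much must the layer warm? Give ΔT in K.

ΔT = Δh/(αH) = 0.075 / (1.6×10⁻⁴ × 750) = 0.6250 K

ΔT ≈ 0.625 K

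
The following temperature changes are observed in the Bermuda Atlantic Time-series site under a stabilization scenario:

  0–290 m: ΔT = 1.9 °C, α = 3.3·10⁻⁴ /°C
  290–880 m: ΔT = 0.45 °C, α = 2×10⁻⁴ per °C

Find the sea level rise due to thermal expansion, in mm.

0–290 m: 1.9 × 290 × 3.3×10⁻⁴ = 0.18183 m
Layer 2: 0.45 × 2×10⁻⁴ × 590 = 0.05310 m
Δh = 0.18183 + 0.05310 = 0.23493 m ≈ 235 mm

235 mm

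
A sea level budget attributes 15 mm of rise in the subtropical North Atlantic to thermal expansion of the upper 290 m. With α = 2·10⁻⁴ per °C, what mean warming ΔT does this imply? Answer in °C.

ΔT = Δh/(αH) = 0.015 / (2×10⁻⁴ × 290) ≈ 0.2586 °C

ΔT ≈ 0.26 °C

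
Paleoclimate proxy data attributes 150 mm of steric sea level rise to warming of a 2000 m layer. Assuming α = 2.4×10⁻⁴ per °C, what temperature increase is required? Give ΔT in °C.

ΔT ≈ 0.31 °C

ΔT = Δh/(αH) = 0.15 / (2.4×10⁻⁴ × 2000) = 0.3125 °C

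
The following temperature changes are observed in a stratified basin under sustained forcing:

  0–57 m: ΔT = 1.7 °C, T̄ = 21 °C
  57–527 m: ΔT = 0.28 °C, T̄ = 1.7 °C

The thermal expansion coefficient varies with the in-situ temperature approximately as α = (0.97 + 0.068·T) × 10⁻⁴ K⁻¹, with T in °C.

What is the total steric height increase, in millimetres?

38 mm of thermosteric rise

Layer 1: α = (0.97 + 0.068×21)×10⁻⁴ = 2.398×10⁻⁴ K⁻¹
Layer 2: α = (0.97 + 0.068×1.7)×10⁻⁴ = 1.0856×10⁻⁴ K⁻¹
0–57 m: 2.398×10⁻⁴ × 57 × 1.7 = 0.02323662 m
0.28 × 470 × 1.0856×10⁻⁴ = 0.014286496 m
Δh = 0.02323662 + 0.014286496 = 0.037523116 m ≈ 38 mm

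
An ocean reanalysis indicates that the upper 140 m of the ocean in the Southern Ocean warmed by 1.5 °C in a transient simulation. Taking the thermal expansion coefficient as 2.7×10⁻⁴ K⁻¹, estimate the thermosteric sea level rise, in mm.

Δh = αΔT·H = 2.7×10⁻⁴ × 1.5 × 140 = 0.05670 m

56.7 mm of thermosteric rise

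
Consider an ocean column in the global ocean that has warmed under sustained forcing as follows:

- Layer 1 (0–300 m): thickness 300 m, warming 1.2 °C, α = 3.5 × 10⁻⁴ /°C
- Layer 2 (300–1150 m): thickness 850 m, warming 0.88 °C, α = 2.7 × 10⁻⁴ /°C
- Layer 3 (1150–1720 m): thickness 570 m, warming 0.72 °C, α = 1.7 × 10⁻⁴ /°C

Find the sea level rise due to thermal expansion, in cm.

Layer 1: 3.5×10⁻⁴ × 1.2 × 300 = 0.12600 m
300–1150 m: 2.7×10⁻⁴ × 850 × 0.88 = 0.20196 m
1150–1720 m: 0.72 × 570 × 1.7×10⁻⁴ = 0.069768 m
Δh = 0.12600 + 0.20196 + 0.069768 = 0.397728 m ≈ 40 cm

Δh ≈ 40 cm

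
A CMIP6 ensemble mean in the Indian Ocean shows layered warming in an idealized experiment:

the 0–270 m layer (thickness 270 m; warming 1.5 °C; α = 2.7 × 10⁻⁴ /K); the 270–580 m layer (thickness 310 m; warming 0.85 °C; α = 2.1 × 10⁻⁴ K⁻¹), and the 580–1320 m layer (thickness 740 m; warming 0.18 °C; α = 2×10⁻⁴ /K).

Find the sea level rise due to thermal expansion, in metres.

0.191 m of thermosteric rise

0–270 m: 2.7×10⁻⁴ × 1.5 × 270 = 0.10935 m
310 × 0.85 × 2.1×10⁻⁴ = 0.055335 m
Layer 3: 2×10⁻⁴ × 740 × 0.18 = 0.02664 m
Δh = 0.10935 + 0.055335 + 0.02664 = 0.191325 m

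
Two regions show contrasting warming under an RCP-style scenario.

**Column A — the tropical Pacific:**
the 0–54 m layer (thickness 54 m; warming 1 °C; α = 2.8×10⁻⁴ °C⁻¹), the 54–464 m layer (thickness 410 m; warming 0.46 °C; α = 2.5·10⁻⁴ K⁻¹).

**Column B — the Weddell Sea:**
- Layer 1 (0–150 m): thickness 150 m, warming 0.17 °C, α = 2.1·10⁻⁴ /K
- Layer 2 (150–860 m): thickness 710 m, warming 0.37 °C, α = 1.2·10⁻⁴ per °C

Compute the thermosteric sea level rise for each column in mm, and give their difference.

A: 62.3 mm; B: 36.9 mm; difference 25.4 mm

A 54 × 1 × 2.8×10⁻⁴ = 0.01512 m
A 54–464 m: 2.5×10⁻⁴ × 410 × 0.46 = 0.04715 m
A total: 0.06227 m
B 0–150 m: 150 × 2.1×10⁻⁴ × 0.17 = 0.005355 m
B 150–860 m: 1.2×10⁻⁴ × 710 × 0.37 = 0.031524 m
B total: 0.036879 m
Difference: 0.06227 − 0.036879 = 0.025391 m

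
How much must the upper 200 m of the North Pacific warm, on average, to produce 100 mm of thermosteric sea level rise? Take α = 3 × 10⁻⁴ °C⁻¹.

ΔT = Δh/(αH) = 0.1 / (3×10⁻⁴ × 200) ≈ 1.667 K

about 1.7 K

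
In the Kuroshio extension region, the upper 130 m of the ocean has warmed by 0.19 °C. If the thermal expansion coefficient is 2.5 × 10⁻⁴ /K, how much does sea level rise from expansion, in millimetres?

6.18 mm

Δh = αΔT·H = 2.5×10⁻⁴ × 0.19 × 130 = 0.006175 m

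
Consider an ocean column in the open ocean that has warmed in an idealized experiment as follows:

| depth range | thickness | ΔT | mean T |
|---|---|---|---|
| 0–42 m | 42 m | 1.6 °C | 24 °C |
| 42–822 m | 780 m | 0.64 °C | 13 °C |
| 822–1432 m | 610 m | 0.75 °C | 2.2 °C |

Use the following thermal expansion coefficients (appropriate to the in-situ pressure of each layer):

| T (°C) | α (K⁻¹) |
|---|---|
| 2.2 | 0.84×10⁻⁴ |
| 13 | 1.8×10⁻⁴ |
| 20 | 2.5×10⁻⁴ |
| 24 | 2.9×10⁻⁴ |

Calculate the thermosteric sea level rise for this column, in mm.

Δh = 150 mm

Layer 1 at 24 °C → α = 2.9×10⁻⁴ K⁻¹
Layer 2 at 13 °C → α = 1.8×10⁻⁴ K⁻¹
Layer 3 at 2.2 °C → α = 0.84×10⁻⁴ K⁻¹
0–42 m: 2.9×10⁻⁴ × 42 × 1.6 = 0.019488 m
Layer 2: 1.8×10⁻⁴ × 780 × 0.64 = 0.089856 m
Layer 3: 610 × 0.84×10⁻⁴ × 0.75 = 0.03843 m
Δh = 0.019488 + 0.089856 + 0.03843 = 0.147774 m ≈ 150 mm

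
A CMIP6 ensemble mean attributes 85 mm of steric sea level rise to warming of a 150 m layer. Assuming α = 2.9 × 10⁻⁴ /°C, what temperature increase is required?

about 2.0 °C

ΔT = Δh/(αH) = 0.085 / (2.9×10⁻⁴ × 150) ≈ 1.954 °C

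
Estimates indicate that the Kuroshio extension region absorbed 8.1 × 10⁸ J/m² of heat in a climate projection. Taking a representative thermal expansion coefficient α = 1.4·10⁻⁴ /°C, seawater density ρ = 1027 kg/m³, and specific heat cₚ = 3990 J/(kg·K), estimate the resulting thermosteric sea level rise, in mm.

Δh = αQ/(ρcₚ) = 1.4×10⁻⁴ × 8.1×10⁸ / (1027 × 3990) ≈ 0.027674 m

28 mm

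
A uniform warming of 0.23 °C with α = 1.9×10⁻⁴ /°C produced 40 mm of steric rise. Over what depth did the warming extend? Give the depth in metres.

915 m

H = Δh/(αΔT) = 0.04 / (1.9×10⁻⁴ × 0.23) ≈ 915.3 m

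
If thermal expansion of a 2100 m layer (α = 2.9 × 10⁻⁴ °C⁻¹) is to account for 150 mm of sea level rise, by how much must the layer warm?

0.246 K

ΔT = Δh/(αH) = 0.15 / (2.9×10⁻⁴ × 2100) ≈ 0.2463 K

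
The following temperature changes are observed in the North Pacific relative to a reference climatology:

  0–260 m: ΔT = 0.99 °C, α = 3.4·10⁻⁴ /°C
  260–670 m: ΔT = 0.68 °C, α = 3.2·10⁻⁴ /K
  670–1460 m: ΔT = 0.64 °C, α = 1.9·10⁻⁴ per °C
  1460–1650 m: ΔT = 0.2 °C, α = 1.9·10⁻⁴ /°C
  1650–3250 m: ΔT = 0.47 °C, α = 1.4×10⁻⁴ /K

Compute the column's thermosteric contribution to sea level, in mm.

0.99 × 260 × 3.4×10⁻⁴ = 0.087516 m
260–670 m: 3.2×10⁻⁴ × 0.68 × 410 = 0.089216 m
670–1460 m: 790 × 0.64 × 1.9×10⁻⁴ = 0.096064 m
Layer 4: 0.2 × 1.9×10⁻⁴ × 190 = 0.00722 m
Layer 5: 1.4×10⁻⁴ × 0.47 × 1600 = 0.10528 m
Δh = 0.087516 + 0.089216 + 0.096064 + 0.00722 + 0.10528 = 0.385296 m

about 390 mm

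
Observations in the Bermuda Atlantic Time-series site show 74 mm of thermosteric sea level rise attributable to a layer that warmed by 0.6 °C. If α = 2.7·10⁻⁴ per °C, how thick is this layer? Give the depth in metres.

H ≈ 457 m

H = Δh/(αΔT) = 0.074 / (2.7×10⁻⁴ × 0.6) ≈ 456.8 m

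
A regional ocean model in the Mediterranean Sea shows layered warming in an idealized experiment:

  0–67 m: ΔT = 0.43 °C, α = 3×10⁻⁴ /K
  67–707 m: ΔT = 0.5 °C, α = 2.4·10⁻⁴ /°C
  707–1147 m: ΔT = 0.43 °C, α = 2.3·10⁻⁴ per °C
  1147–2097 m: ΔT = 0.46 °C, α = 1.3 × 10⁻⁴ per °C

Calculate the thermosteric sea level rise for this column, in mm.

67 × 3×10⁻⁴ × 0.43 = 0.008643 m
67–707 m: 640 × 2.4×10⁻⁴ × 0.5 = 0.07680 m
440 × 0.43 × 2.3×10⁻⁴ = 0.043516 m
1147–2097 m: 1.3×10⁻⁴ × 950 × 0.46 = 0.05681 m
Δh = 0.008643 + 0.07680 + 0.043516 + 0.05681 = 0.185769 m

about 186 mm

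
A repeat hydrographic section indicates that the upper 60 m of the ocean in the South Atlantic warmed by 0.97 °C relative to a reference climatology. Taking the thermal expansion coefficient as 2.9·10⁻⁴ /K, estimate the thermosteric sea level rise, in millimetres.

Δh = αΔT·H = 2.9×10⁻⁴ × 0.97 × 60 = 0.016878 m

16.9 mm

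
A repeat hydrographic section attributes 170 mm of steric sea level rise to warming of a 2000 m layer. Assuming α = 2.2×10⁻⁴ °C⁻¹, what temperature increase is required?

ΔT = Δh/(αH) = 0.17 / (2.2×10⁻⁴ × 2000) ≈ 0.3864 K

0.386 K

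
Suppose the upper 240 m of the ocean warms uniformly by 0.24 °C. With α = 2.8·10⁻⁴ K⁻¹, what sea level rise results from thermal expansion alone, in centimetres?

about 1.6 cm

Δh = αΔT·H = 2.8×10⁻⁴ × 0.24 × 240 = 0.016128 m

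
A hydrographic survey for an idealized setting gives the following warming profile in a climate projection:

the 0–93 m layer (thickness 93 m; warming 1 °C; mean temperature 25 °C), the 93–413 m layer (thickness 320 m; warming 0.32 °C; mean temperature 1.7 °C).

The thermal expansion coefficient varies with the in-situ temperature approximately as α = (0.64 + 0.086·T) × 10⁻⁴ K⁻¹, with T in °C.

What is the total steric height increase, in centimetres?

3.40 cm

Layer 1: α = (0.64 + 0.086×25)×10⁻⁴ = 2.79×10⁻⁴ K⁻¹
Layer 2: α = (0.64 + 0.086×1.7)×10⁻⁴ = 0.7862×10⁻⁴ K⁻¹
1 × 93 × 2.79×10⁻⁴ = 0.025947 m
93–413 m: 320 × 0.7862×10⁻⁴ × 0.32 = 0.008050688 m
Δh = 0.025947 + 0.008050688 = 0.033997688 m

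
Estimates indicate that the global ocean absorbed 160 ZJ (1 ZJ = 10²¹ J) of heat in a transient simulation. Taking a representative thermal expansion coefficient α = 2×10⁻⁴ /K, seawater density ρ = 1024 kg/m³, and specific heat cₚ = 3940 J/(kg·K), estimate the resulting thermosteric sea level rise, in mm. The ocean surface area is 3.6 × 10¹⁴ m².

about 22.0 mm

Per unit area: Q = 160×10²¹ / (3.6×10¹⁴) ≈ 4.444×10⁸ J/m²
Δh = αQ/(ρcₚ) = 2×10⁻⁴ × 4.444×10⁸ / (1024 × 3940) ≈ 0.02203 m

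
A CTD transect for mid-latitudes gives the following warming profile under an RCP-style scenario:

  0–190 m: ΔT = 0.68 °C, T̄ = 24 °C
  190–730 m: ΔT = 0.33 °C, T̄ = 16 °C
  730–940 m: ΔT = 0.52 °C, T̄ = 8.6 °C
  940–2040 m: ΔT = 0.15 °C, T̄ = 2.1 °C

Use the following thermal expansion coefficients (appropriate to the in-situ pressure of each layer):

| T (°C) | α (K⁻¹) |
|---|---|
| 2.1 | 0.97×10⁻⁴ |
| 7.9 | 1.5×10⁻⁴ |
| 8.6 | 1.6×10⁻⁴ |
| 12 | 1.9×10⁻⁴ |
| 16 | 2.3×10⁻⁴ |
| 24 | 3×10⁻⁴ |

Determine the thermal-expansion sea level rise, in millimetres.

Layer 1 at 24 °C → α = 3×10⁻⁴ K⁻¹
Layer 2 at 16 °C → α = 2.3×10⁻⁴ K⁻¹
Layer 3 at 8.6 °C → α = 1.6×10⁻⁴ K⁻¹
Layer 4 at 2.1 °C → α = 0.97×10⁻⁴ K⁻¹
0.68 × 3×10⁻⁴ × 190 = 0.03876 m
2.3×10⁻⁴ × 540 × 0.33 = 0.040986 m
210 × 1.6×10⁻⁴ × 0.52 = 0.017472 m
Layer 4: 0.15 × 0.97×10⁻⁴ × 1100 = 0.016005 m
Δh = 0.03876 + 0.040986 + 0.017472 + 0.016005 = 0.113223 m ≈ 110 mm

110 mm of thermosteric rise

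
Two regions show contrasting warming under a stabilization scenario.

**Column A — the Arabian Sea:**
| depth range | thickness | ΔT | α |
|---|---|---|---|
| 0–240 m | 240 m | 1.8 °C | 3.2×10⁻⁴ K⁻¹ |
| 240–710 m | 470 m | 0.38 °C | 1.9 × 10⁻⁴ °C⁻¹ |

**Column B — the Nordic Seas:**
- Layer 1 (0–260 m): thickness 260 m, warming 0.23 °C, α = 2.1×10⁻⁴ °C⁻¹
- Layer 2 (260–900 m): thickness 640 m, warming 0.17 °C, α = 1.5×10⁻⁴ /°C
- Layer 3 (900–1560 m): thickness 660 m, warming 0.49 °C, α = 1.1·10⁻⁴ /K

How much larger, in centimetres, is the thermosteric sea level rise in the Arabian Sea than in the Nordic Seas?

A Layer 1: 1.8 × 3.2×10⁻⁴ × 240 = 0.13824 m
A Layer 2: 1.9×10⁻⁴ × 470 × 0.38 = 0.033934 m
A total: 0.172174 m
B Layer 1: 260 × 0.23 × 2.1×10⁻⁴ = 0.012558 m
B 1.5×10⁻⁴ × 0.17 × 640 = 0.01632 m
B 900–1560 m: 660 × 1.1×10⁻⁴ × 0.49 = 0.035574 m
B total: 0.064452 m
Difference: 0.172174 − 0.064452 = 0.107722 m

Δh_A − Δh_B ≈ 11 cm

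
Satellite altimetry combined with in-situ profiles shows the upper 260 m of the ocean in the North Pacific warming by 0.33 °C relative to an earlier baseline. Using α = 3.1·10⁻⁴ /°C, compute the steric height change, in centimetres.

2.7 cm

Δh = αΔT·H = 3.1×10⁻⁴ × 0.33 × 260 = 0.026598 m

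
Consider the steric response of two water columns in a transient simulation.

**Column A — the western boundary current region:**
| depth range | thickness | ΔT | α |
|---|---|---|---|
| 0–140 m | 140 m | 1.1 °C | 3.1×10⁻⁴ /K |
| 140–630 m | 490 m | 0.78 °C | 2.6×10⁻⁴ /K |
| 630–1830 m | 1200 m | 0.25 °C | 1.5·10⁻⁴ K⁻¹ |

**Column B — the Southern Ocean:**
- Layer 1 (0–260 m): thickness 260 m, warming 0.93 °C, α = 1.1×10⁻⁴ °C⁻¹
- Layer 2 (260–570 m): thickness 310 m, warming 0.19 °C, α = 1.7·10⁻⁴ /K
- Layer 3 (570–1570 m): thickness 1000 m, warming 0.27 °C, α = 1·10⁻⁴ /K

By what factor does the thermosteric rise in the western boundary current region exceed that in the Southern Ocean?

A 0–140 m: 1.1 × 3.1×10⁻⁴ × 140 = 0.04774 m
A 140–630 m: 490 × 2.6×10⁻⁴ × 0.78 = 0.099372 m
A Layer 3: 0.25 × 1200 × 1.5×10⁻⁴ = 0.04500 m
A total: 0.192112 m
B Layer 1: 260 × 1.1×10⁻⁴ × 0.93 = 0.026598 m
B 260–570 m: 310 × 1.7×10⁻⁴ × 0.19 = 0.010013 m
B Layer 3: 1×10⁻⁴ × 1000 × 0.27 = 0.02700 m
B total: 0.063611 m
Ratio: 0.192112 / 0.063611 ≈ 3.020

a factor of 3.02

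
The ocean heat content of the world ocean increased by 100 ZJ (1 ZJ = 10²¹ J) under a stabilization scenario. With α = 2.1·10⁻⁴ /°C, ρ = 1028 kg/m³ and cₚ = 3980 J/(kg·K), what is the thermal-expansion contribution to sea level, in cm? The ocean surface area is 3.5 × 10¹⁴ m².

1.47 cm

Per unit area: Q = 100×10²¹ / (3.5×10¹⁴) ≈ 2.857×10⁸ J/m²
Δh = αQ/(ρcₚ) = 2.1×10⁻⁴ × 2.857×10⁸ / (1028 × 3980) ≈ 0.014664 m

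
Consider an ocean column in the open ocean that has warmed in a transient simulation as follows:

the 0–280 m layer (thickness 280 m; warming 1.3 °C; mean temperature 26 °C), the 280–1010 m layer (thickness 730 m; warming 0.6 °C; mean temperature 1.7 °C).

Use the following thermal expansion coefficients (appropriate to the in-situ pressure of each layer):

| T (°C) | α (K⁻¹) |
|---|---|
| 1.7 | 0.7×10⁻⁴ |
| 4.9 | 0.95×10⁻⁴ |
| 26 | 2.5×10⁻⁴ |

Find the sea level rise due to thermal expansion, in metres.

0.122 m of thermosteric rise

Layer 1 at 26 °C → α = 2.5×10⁻⁴ K⁻¹
Layer 2 at 1.7 °C → α = 0.7×10⁻⁴ K⁻¹
Layer 1: 280 × 1.3 × 2.5×10⁻⁴ = 0.09100 m
280–1010 m: 0.7×10⁻⁴ × 730 × 0.6 = 0.03066 m
Δh = 0.09100 + 0.03066 = 0.12166 m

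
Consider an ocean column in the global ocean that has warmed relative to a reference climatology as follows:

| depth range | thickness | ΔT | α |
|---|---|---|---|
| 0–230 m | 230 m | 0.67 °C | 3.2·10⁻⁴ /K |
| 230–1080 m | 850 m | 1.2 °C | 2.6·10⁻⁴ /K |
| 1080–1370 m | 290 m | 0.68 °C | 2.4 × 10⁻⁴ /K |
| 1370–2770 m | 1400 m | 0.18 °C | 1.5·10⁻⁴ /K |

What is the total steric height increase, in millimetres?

0–230 m: 0.67 × 3.2×10⁻⁴ × 230 = 0.049312 m
230–1080 m: 850 × 1.2 × 2.6×10⁻⁴ = 0.26520 m
Layer 3: 2.4×10⁻⁴ × 0.68 × 290 = 0.047328 m
1400 × 1.5×10⁻⁴ × 0.18 = 0.03780 m
Δh = 0.049312 + 0.26520 + 0.047328 + 0.03780 = 0.39964 m

Δh = 400 mm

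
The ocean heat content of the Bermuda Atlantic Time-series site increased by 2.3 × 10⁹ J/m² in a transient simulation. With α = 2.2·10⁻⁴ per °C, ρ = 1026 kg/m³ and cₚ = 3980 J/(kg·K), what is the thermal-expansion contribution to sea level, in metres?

Δh = αQ/(ρcₚ) = 2.2×10⁻⁴ × 2.3×10⁹ / (1026 × 3980) ≈ 0.12391 m

0.12 m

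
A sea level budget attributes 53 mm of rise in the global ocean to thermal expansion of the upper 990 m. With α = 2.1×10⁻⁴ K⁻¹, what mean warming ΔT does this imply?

ΔT = Δh/(αH) = 0.053 / (2.1×10⁻⁴ × 990) ≈ 0.2549 °C

0.255 °C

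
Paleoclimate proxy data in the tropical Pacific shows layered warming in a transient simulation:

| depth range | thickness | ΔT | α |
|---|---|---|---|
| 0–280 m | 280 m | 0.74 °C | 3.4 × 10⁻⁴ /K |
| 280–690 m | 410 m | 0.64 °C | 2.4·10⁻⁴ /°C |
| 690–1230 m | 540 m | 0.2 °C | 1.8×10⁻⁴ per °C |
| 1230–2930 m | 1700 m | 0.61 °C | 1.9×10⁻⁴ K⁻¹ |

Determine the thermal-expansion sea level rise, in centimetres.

0–280 m: 3.4×10⁻⁴ × 0.74 × 280 = 0.070448 m
280–690 m: 2.4×10⁻⁴ × 0.64 × 410 = 0.062976 m
Layer 3: 0.2 × 1.8×10⁻⁴ × 540 = 0.01944 m
1.9×10⁻⁴ × 1700 × 0.61 = 0.19703 m
Δh = 0.070448 + 0.062976 + 0.01944 + 0.19703 = 0.349894 m

Δh = 35.0 cm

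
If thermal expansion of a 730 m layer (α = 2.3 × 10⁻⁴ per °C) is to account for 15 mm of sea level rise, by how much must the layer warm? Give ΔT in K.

ΔT = Δh/(αH) = 0.015 / (2.3×10⁻⁴ × 730) ≈ 0.08934 K

ΔT ≈ 0.0893 K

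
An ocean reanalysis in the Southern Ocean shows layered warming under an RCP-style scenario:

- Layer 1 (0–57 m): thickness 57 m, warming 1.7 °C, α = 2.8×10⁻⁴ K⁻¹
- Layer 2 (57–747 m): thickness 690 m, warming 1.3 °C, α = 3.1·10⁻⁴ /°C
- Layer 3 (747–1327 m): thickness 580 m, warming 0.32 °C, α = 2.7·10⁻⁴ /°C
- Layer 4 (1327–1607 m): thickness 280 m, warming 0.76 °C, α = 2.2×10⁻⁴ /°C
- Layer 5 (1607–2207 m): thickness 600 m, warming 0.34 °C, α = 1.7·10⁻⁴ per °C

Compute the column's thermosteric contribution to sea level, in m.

0.437 m of thermosteric rise

0–57 m: 1.7 × 2.8×10⁻⁴ × 57 = 0.027132 m
Layer 2: 690 × 1.3 × 3.1×10⁻⁴ = 0.27807 m
580 × 2.7×10⁻⁴ × 0.32 = 0.050112 m
1327–1607 m: 0.76 × 2.2×10⁻⁴ × 280 = 0.046816 m
Layer 5: 600 × 1.7×10⁻⁴ × 0.34 = 0.03468 m
Δh = 0.027132 + 0.27807 + 0.050112 + 0.046816 + 0.03468 = 0.43681 m ≈ 0.437 m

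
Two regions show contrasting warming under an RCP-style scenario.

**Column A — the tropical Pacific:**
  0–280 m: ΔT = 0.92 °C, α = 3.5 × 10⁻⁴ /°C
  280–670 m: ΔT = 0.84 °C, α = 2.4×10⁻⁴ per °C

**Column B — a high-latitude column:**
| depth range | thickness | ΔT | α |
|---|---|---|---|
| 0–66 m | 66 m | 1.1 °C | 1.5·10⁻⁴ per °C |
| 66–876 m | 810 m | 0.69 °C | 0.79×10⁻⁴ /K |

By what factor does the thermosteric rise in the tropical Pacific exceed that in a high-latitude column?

3.07

A 0–280 m: 0.92 × 280 × 3.5×10⁻⁴ = 0.09016 m
A 280–670 m: 0.84 × 390 × 2.4×10⁻⁴ = 0.078624 m
A total: 0.168784 m
B 0–66 m: 66 × 1.5×10⁻⁴ × 1.1 = 0.01089 m
B 66–876 m: 0.69 × 0.79×10⁻⁴ × 810 = 0.0441531 m
B total: 0.0550431 m
Ratio: 0.168784 / 0.0550431 ≈ 3.066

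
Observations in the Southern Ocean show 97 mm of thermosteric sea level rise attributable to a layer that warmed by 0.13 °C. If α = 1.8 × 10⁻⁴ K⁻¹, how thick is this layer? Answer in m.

H = Δh/(αΔT) = 0.097 / (1.8×10⁻⁴ × 0.13) ≈ 4145 m

4150 m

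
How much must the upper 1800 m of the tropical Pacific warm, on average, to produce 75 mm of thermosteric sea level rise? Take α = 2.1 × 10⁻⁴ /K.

about 0.198 K

ΔT = Δh/(αH) = 0.075 / (2.1×10⁻⁴ × 1800) ≈ 0.1984 K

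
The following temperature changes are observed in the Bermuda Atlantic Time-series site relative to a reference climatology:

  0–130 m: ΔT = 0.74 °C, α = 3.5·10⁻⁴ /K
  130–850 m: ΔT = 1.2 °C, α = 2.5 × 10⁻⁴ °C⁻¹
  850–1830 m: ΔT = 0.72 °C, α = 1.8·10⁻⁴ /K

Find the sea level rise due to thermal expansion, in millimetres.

Layer 1: 130 × 3.5×10⁻⁴ × 0.74 = 0.03367 m
Layer 2: 1.2 × 2.5×10⁻⁴ × 720 = 0.21600 m
Layer 3: 0.72 × 980 × 1.8×10⁻⁴ = 0.127008 m
Δh = 0.03367 + 0.21600 + 0.127008 = 0.376678 m ≈ 377 mm

377 mm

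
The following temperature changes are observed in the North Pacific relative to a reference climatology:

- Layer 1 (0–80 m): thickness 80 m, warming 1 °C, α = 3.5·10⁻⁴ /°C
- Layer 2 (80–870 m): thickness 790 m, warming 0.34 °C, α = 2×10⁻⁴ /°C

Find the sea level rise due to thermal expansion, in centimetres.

Layer 1: 1 × 3.5×10⁻⁴ × 80 = 0.02800 m
80–870 m: 2×10⁻⁴ × 0.34 × 790 = 0.05372 m
Δh = 0.02800 + 0.05372 = 0.08172 m ≈ 8.2 cm

Δh = 8.2 cm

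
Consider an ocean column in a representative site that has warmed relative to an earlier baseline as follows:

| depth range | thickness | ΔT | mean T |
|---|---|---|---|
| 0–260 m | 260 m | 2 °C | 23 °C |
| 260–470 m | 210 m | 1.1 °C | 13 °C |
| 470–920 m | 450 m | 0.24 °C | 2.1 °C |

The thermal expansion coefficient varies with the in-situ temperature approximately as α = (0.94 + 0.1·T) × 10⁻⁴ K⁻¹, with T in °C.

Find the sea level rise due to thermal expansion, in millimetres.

233 mm

Layer 1: α = (0.94 + 0.1×23)×10⁻⁴ = 3.24×10⁻⁴ K⁻¹
Layer 2: α = (0.94 + 0.1×13)×10⁻⁴ = 2.24×10⁻⁴ K⁻¹
Layer 3: α = (0.94 + 0.1×2.1)×10⁻⁴ = 1.15×10⁻⁴ K⁻¹
Layer 1: 260 × 3.24×10⁻⁴ × 2 = 0.16848 m
260–470 m: 2.24×10⁻⁴ × 1.1 × 210 = 0.051744 m
Layer 3: 0.24 × 450 × 1.15×10⁻⁴ = 0.01242 m
Δh = 0.16848 + 0.051744 + 0.01242 = 0.232644 m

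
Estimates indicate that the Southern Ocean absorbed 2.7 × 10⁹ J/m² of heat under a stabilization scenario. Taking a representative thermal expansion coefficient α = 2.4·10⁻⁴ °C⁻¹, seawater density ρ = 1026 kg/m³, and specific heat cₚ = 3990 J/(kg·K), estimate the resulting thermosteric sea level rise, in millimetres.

158 mm of thermosteric rise

Δh = αQ/(ρcₚ) = 2.4×10⁻⁴ × 2.7×10⁹ / (1026 × 3990) ≈ 0.15829 m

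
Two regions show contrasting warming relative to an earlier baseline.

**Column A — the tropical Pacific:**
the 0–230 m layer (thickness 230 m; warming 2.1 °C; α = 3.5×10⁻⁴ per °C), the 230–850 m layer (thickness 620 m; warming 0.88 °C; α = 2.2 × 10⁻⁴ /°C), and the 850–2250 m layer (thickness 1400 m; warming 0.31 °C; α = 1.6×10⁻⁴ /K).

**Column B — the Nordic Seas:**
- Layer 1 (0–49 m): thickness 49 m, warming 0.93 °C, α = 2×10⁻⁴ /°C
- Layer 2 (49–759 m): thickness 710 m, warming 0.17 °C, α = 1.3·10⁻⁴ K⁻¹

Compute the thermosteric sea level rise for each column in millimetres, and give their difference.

A 0–230 m: 2.1 × 3.5×10⁻⁴ × 230 = 0.16905 m
A Layer 2: 2.2×10⁻⁴ × 0.88 × 620 = 0.120032 m
A Layer 3: 1400 × 0.31 × 1.6×10⁻⁴ = 0.06944 m
A total: 0.358522 m
B 0–49 m: 0.93 × 2×10⁻⁴ × 49 = 0.009114 m
B 710 × 0.17 × 1.3×10⁻⁴ = 0.015691 m
B total: 0.024805 m
Difference: 0.358522 − 0.024805 = 0.333717 m

Δh_A ≈ 360 mm, Δh_B ≈ 25 mm; difference ≈ 330 mm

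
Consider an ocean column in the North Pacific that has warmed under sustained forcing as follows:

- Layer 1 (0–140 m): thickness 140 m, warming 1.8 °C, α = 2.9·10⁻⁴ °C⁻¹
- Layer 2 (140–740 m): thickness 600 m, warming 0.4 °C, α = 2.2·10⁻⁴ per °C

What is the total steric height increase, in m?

0–140 m: 140 × 1.8 × 2.9×10⁻⁴ = 0.07308 m
Layer 2: 2.2×10⁻⁴ × 0.4 × 600 = 0.05280 m
Δh = 0.07308 + 0.05280 = 0.12588 m

about 0.13 m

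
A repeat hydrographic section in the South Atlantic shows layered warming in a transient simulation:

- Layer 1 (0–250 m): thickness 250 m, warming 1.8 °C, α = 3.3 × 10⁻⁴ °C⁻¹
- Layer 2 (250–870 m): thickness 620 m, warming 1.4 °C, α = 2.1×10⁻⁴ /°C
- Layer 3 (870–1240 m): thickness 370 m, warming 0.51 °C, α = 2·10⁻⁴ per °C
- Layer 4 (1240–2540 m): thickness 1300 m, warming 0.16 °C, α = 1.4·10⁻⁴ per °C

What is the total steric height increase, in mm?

Δh ≈ 400 mm

250 × 3.3×10⁻⁴ × 1.8 = 0.14850 m
Layer 2: 1.4 × 620 × 2.1×10⁻⁴ = 0.18228 m
0.51 × 2×10⁻⁴ × 370 = 0.03774 m
1240–2540 m: 1.4×10⁻⁴ × 0.16 × 1300 = 0.02912 m
Δh = 0.14850 + 0.18228 + 0.03774 + 0.02912 = 0.39764 m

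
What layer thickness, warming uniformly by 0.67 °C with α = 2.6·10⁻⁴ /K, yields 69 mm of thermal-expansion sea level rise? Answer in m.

H ≈ 400 m

H = Δh/(αΔT) = 0.069 / (2.6×10⁻⁴ × 0.67) ≈ 396.1 m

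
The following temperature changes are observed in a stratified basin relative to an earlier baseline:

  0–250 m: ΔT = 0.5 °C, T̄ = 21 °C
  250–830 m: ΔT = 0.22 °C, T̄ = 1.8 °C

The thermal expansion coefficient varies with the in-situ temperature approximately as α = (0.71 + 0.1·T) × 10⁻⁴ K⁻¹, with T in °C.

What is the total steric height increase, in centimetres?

Layer 1: α = (0.71 + 0.1×21)×10⁻⁴ = 2.81×10⁻⁴ K⁻¹
Layer 2: α = (0.71 + 0.1×1.8)×10⁻⁴ = 0.89×10⁻⁴ K⁻¹
Layer 1: 250 × 0.5 × 2.81×10⁻⁴ = 0.035125 m
250–830 m: 0.89×10⁻⁴ × 0.22 × 580 = 0.0113564 m
Δh = 0.035125 + 0.0113564 = 0.0464814 m

4.6 cm of thermosteric rise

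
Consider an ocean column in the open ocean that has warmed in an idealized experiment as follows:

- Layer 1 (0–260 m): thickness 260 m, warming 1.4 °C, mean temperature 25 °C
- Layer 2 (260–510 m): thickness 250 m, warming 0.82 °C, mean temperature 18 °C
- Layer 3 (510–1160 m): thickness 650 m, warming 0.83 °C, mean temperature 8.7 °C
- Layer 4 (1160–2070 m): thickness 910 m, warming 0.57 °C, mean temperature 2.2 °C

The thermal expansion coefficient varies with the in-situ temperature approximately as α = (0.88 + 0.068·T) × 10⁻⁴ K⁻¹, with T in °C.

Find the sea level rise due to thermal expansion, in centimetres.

Δh ≈ 27.0 cm

Layer 1: α = (0.88 + 0.068×25)×10⁻⁴ = 2.58×10⁻⁴ K⁻¹
Layer 2: α = (0.88 + 0.068×18)×10⁻⁴ = 2.104×10⁻⁴ K⁻¹
Layer 3: α = (0.88 + 0.068×8.7)×10⁻⁴ = 1.4716×10⁻⁴ K⁻¹
Layer 4: α = (0.88 + 0.068×2.2)×10⁻⁴ = 1.0296×10⁻⁴ K⁻¹
0–260 m: 1.4 × 2.58×10⁻⁴ × 260 = 0.093912 m
0.82 × 2.104×10⁻⁴ × 250 = 0.043132 m
1.4716×10⁻⁴ × 650 × 0.83 = 0.07939282 m
Layer 4: 910 × 0.57 × 1.0296×10⁻⁴ = 0.053405352 m
Δh = 0.093912 + 0.043132 + 0.07939282 + 0.053405352 = 0.269842172 m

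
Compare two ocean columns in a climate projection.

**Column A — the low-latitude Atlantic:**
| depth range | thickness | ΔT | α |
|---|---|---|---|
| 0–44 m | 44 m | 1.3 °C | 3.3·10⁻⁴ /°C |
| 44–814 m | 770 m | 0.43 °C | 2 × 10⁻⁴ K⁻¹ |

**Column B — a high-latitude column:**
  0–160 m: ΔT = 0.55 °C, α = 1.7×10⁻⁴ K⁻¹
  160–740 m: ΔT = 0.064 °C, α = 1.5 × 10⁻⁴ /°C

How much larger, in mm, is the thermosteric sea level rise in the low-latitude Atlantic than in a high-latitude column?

A Layer 1: 3.3×10⁻⁴ × 44 × 1.3 = 0.018876 m
A 2×10⁻⁴ × 0.43 × 770 = 0.06622 m
A total: 0.085096 m
B 0–160 m: 1.7×10⁻⁴ × 160 × 0.55 = 0.01496 m
B Layer 2: 1.5×10⁻⁴ × 580 × 0.064 = 0.005568 m
B total: 0.020528 m
Difference: 0.085096 − 0.020528 = 0.064568 m

65 mm larger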